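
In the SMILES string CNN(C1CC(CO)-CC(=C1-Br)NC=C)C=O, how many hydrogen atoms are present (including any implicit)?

18

Hydrogens are implicit in SMILES; fill each atom to its normal valence:
  4 × C: 2 H each → 8
  4 × C: 1 H each → 4
  2 × C: no H
  2 × N: 1 H each → 2
  1 × Br: no H
  1 × C: 3 H
  1 × N: no H
  1 × O: 1 H
  1 × O: no H
  Total hydrogens = 18.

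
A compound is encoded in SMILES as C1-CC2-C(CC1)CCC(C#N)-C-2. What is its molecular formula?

C11H17N

Heavy atoms from the SMILES: 11 C, 1 N.
Implicit hydrogens by atom environment:
  7 × C: 2 H each → 14
  3 × C: 1 H each → 3
  1 × C: no H
  1 × N: no H
  Total hydrogens = 17.
Molecular formula: C11H17N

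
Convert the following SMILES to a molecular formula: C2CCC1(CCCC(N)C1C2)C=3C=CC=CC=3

C16H23N

Heavy atoms from the SMILES: 16 C, 1 N.
Implicit hydrogens by atom environment:
  7 × C: 2 H each → 14
  5 × C (aromatic): 1 H each → 5
  2 × C: 1 H each → 2
  1 × C: no H
  1 × C (aromatic): no H
  1 × N: 2 H
  Total hydrogens = 23.
Molecular formula: C16H23N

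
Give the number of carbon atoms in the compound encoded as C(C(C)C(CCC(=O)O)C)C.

9

The symbol for carbon appears 9 times in the SMILES.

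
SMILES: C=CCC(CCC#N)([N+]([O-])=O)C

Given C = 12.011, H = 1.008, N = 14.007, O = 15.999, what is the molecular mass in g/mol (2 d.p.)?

Molecular formula: C8H12N2O2.
M = 8×12.011 + 12×1.008 + 2×14.007 + 2×15.999 = 168.20 g/mol.

168.20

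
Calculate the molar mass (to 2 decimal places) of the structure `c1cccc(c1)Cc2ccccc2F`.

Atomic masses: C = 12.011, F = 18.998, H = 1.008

Molecular formula: C13H11F.
M = 13×12.011 + 1×18.998 + 11×1.008 = 186.23 g/mol.

186.23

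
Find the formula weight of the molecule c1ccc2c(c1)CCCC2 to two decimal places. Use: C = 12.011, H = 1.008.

132.21

Molecular formula: C10H12.
M = 10×12.011 + 12×1.008 = 132.21 g/mol.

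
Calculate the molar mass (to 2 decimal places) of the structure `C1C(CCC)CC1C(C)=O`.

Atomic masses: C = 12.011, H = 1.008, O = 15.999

Molecular formula: C9H16O.
M = 9×12.011 + 16×1.008 + 1×15.999 = 140.23 g/mol.

140.23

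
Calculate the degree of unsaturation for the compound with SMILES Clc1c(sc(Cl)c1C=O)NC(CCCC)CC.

4

Molecular formula from the SMILES: C12H17Cl2NOS.
DoU = (2C + 2 + N − H − X)/2 = (2·12 + 2 + 1 − 17 − 2)/2 = 8/2 = 4.
(Structurally: 1 ring(s) + 3 π bond(s) = 4.)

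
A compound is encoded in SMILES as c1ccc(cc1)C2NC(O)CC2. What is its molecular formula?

C10H13NO

Heavy atoms from the SMILES: 10 C, 1 N, 1 O.
Implicit hydrogens by atom environment:
  5 × C (aromatic): 1 H each → 5
  2 × C: 2 H each → 4
  2 × C: 1 H each → 2
  1 × C (aromatic): no H
  1 × N: 1 H
  1 × O: 1 H
  Total hydrogens = 13.
Molecular formula: C10H13NO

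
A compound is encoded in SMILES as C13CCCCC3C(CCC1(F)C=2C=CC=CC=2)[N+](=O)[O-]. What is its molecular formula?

Heavy atoms from the SMILES: 16 C, 1 F, 1 N, 2 O.
Implicit hydrogens by atom environment:
  6 × C: 2 H each → 12
  5 × C (aromatic): 1 H each → 5
  3 × C: 1 H each → 3
  1 × C: no H
  1 × C (aromatic): no H
  1 × F: no H
  1 × N (charge +1): no H
  1 × O: no H
  1 × O (charge -1): no H
  Total hydrogens = 20.
Molecular formula: C16H20FNO2

C16H20FNO2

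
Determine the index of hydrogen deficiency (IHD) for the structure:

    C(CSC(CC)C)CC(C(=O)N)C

Molecular formula from the SMILES: C10H21NOS.
DoU = (2C + 2 + N − H − X)/2 = (2·10 + 2 + 1 − 21 − 0)/2 = 2/2 = 1.
(Structurally: 0 ring(s) + 1 π bond(s) = 1.)

1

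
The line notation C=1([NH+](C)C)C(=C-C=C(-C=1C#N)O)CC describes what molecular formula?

Heavy atoms from the SMILES: 11 C, 2 N, 1 O.
Implicit hydrogens by atom environment:
  4 × C (aromatic): no H
  3 × C: 3 H each → 9
  2 × C (aromatic): 1 H each → 2
  1 × C: 2 H
  1 × C: no H
  1 × N (charge +1): 1 H
  1 × N: no H
  1 × O: 1 H
  Total hydrogens = 15.
Net charge +1.
Molecular formula: C11H15N2O+

C11H15N2O+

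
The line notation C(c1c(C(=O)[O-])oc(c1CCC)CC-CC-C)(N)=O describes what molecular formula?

Heavy atoms from the SMILES: 14 C, 1 N, 4 O.
Implicit hydrogens by atom environment:
  6 × C: 2 H each → 12
  4 × C (aromatic): no H
  2 × C: 3 H each → 6
  2 × C: no H
  2 × O: no H
  1 × N: 2 H
  1 × O (aromatic): no H
  1 × O (charge -1): no H
  Total hydrogens = 20.
Net charge -1.
Molecular formula: C14H20NO4-

C14H20NO4-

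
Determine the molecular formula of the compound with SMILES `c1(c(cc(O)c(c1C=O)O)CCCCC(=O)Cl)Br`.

C12H12BrClO4

Heavy atoms from the SMILES: 1 Br, 12 C, 1 Cl, 4 O.
Implicit hydrogens by atom environment:
  5 × C (aromatic): no H
  4 × C: 2 H each → 8
  2 × O: 1 H each → 2
  2 × O: no H
  1 × Br: no H
  1 × C (aromatic): 1 H
  1 × C: 1 H
  1 × C: no H
  1 × Cl: no H
  Total hydrogens = 12.
Molecular formula: C12H12BrClO4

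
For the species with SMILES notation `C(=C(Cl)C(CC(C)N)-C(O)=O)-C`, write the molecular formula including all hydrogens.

C8H14ClNO2

Heavy atoms from the SMILES: 8 C, 1 Cl, 1 N, 2 O.
Implicit hydrogens by atom environment:
  3 × C: 1 H each → 3
  2 × C: 3 H each → 6
  2 × C: no H
  1 × C: 2 H
  1 × Cl: no H
  1 × N: 2 H
  1 × O: 1 H
  1 × O: no H
  Total hydrogens = 14.
Molecular formula: C8H14ClNO2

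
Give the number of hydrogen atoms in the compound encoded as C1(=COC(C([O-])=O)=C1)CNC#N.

Hydrogens are implicit in SMILES; fill each atom to its normal valence:
  2 × C (aromatic): 1 H each → 2
  2 × C (aromatic): no H
  2 × C: no H
  1 × C: 2 H
  1 × N: 1 H
  1 × N: no H
  1 × O (aromatic): no H
  1 × O: no H
  1 × O (charge -1): no H
  Total hydrogens = 5.

5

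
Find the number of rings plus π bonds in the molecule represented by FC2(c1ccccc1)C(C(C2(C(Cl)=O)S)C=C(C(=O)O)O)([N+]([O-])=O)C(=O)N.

Molecular formula from the SMILES: C15H12ClFN2O7S.
DoU = (2C + 2 + N − H − X)/2 = (2·15 + 2 + 2 − 12 − 2)/2 = 20/2 = 10.
(Structurally: 2 ring(s) + 8 π bond(s) = 10.)

10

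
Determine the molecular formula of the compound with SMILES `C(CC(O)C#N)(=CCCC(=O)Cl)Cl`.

C8H9Cl2NO2

Heavy atoms from the SMILES: 8 C, 2 Cl, 1 N, 2 O.
Implicit hydrogens by atom environment:
  3 × C: 2 H each → 6
  3 × C: no H
  2 × C: 1 H each → 2
  2 × Cl: no H
  1 × N: no H
  1 × O: 1 H
  1 × O: no H
  Total hydrogens = 9.
Molecular formula: C8H9Cl2NO2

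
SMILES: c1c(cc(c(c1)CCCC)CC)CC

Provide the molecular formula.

Heavy atoms from the SMILES: 14 C.
Implicit hydrogens by atom environment:
  5 × C: 2 H each → 10
  3 × C: 3 H each → 9
  3 × C (aromatic): 1 H each → 3
  3 × C (aromatic): no H
  Total hydrogens = 22.
Molecular formula: C14H22

C14H22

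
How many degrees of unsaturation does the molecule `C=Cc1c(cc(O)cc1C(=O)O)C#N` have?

Molecular formula from the SMILES: C10H7NO3.
DoU = (2C + 2 + N − H − X)/2 = (2·10 + 2 + 1 − 7 − 0)/2 = 16/2 = 8.
(Structurally: 1 ring(s) + 7 π bond(s) = 8.)

8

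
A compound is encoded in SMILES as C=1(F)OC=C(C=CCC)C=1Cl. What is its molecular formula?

Heavy atoms from the SMILES: 8 C, 1 Cl, 1 F, 1 O.
Implicit hydrogens by atom environment:
  3 × C (aromatic): no H
  2 × C: 1 H each → 2
  1 × C: 3 H
  1 × C: 2 H
  1 × C (aromatic): 1 H
  1 × Cl: no H
  1 × F: no H
  1 × O (aromatic): no H
  Total hydrogens = 8.
Molecular formula: C8H8ClFO

C8H8ClFO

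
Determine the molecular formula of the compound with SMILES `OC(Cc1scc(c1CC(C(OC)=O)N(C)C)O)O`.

C12H19NO5S

Heavy atoms from the SMILES: 12 C, 1 N, 5 O, 1 S.
Implicit hydrogens by atom environment:
  3 × C: 3 H each → 9
  3 × C (aromatic): no H
  3 × O: 1 H each → 3
  2 × C: 2 H each → 4
  2 × C: 1 H each → 2
  2 × O: no H
  1 × C (aromatic): 1 H
  1 × C: no H
  1 × N: no H
  1 × S (aromatic): no H
  Total hydrogens = 19.
Molecular formula: C12H19NO5S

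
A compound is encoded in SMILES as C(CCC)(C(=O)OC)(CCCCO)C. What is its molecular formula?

C11H22O3

Heavy atoms from the SMILES: 11 C, 3 O.
Implicit hydrogens by atom environment:
  6 × C: 2 H each → 12
  3 × C: 3 H each → 9
  2 × C: no H
  2 × O: no H
  1 × O: 1 H
  Total hydrogens = 22.
Molecular formula: C11H22O3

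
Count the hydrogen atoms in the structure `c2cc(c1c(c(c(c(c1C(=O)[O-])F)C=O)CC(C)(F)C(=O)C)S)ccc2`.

15

Hydrogens are implicit in SMILES; fill each atom to its normal valence:
  7 × C (aromatic): no H
  5 × C (aromatic): 1 H each → 5
  3 × C: no H
  3 × O: no H
  2 × C: 3 H each → 6
  2 × F: no H
  1 × C: 2 H
  1 × C: 1 H
  1 × O (charge -1): no H
  1 × S: 1 H
  Total hydrogens = 15.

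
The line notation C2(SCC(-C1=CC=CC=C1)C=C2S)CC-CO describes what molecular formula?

C14H18OS2

Heavy atoms from the SMILES: 14 C, 1 O, 2 S.
Implicit hydrogens by atom environment:
  5 × C (aromatic): 1 H each → 5
  4 × C: 2 H each → 8
  3 × C: 1 H each → 3
  1 × C: no H
  1 × C (aromatic): no H
  1 × O: 1 H
  1 × S: 1 H
  1 × S: no H
  Total hydrogens = 18.
Molecular formula: C14H18OS2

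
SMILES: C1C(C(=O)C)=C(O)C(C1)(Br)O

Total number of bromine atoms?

1

The symbol for bromine appears 1 time in the SMILES.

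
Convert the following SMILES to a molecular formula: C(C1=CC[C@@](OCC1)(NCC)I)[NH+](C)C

Heavy atoms from the SMILES: 11 C, 1 I, 2 N, 1 O.
Implicit hydrogens by atom environment:
  5 × C: 2 H each → 10
  3 × C: 3 H each → 9
  2 × C: no H
  1 × C: 1 H
  1 × I: no H
  1 × N: 1 H
  1 × N (charge +1): 1 H
  1 × O: no H
  Total hydrogens = 22.
Net charge +1.
Molecular formula: C11H22IN2O+

C11H22IN2O+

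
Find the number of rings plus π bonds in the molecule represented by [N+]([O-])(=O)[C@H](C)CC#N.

3

Molecular formula from the SMILES: C4H6N2O2.
DoU = (2C + 2 + N − H − X)/2 = (2·4 + 2 + 2 − 6 − 0)/2 = 6/2 = 3.
(Structurally: 0 ring(s) + 3 π bond(s) = 3.)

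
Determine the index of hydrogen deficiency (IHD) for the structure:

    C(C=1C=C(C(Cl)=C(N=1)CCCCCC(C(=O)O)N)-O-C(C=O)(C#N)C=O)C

9

Molecular formula from the SMILES: C18H22ClN3O5.
DoU = (2C + 2 + N − H − X)/2 = (2·18 + 2 + 3 − 22 − 1)/2 = 18/2 = 9.
(Structurally: 1 ring(s) + 8 π bond(s) = 9.)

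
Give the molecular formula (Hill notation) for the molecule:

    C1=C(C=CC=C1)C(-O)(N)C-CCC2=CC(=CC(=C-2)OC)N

Heavy atoms from the SMILES: 17 C, 2 N, 2 O.
Implicit hydrogens by atom environment:
  8 × C (aromatic): 1 H each → 8
  4 × C (aromatic): no H
  3 × C: 2 H each → 6
  2 × N: 2 H each → 4
  1 × C: 3 H
  1 × C: no H
  1 × O: 1 H
  1 × O: no H
  Total hydrogens = 22.
Molecular formula: C17H22N2O2

C17H22N2O2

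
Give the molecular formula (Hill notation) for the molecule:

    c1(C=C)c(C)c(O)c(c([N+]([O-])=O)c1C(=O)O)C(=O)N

C11H10N2O6

Heavy atoms from the SMILES: 11 C, 2 N, 6 O.
Implicit hydrogens by atom environment:
  6 × C (aromatic): no H
  3 × O: no H
  2 × C: no H
  2 × O: 1 H each → 2
  1 × C: 3 H
  1 × C: 2 H
  1 × C: 1 H
  1 × N: 2 H
  1 × N (charge +1): no H
  1 × O (charge -1): no H
  Total hydrogens = 10.
Molecular formula: C11H10N2O6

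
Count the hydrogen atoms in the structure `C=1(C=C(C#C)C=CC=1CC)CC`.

14

Hydrogens are implicit in SMILES; fill each atom to its normal valence:
  3 × C (aromatic): 1 H each → 3
  3 × C (aromatic): no H
  2 × C: 3 H each → 6
  2 × C: 2 H each → 4
  1 × C: 1 H
  1 × C: no H
  Total hydrogens = 14.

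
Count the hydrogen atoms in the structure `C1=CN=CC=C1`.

5

Hydrogens are implicit in SMILES; fill each atom to its normal valence:
  5 × C (aromatic): 1 H each → 5
  1 × N (aromatic): no H
  Total hydrogens = 5.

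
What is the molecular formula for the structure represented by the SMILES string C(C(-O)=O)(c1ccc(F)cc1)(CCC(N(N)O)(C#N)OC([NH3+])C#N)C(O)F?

Heavy atoms from the SMILES: 15 C, 2 F, 5 N, 5 O.
Implicit hydrogens by atom environment:
  5 × C: no H
  4 × C (aromatic): 1 H each → 4
  3 × N: no H
  3 × O: 1 H each → 3
  2 × C: 2 H each → 4
  2 × C: 1 H each → 2
  2 × C (aromatic): no H
  2 × F: no H
  2 × O: no H
  1 × N (charge +1): 3 H
  1 × N: 2 H
  Total hydrogens = 18.
Net charge +1.
Molecular formula: C15H18F2N5O5+

C15H18F2N5O5+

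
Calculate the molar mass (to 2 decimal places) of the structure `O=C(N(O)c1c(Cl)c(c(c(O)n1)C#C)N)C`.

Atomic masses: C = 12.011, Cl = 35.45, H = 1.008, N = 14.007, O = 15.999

241.63

Molecular formula: C9H8ClN3O3.
M = 9×12.011 + 1×35.45 + 8×1.008 + 3×14.007 + 3×15.999 = 241.63 g/mol.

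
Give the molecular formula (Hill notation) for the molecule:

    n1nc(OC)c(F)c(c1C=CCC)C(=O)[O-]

Heavy atoms from the SMILES: 10 C, 1 F, 2 N, 3 O.
Implicit hydrogens by atom environment:
  4 × C (aromatic): no H
  2 × C: 3 H each → 6
  2 × C: 1 H each → 2
  2 × N (aromatic): no H
  2 × O: no H
  1 × C: 2 H
  1 × C: no H
  1 × F: no H
  1 × O (charge -1): no H
  Total hydrogens = 10.
Net charge -1.
Molecular formula: C10H10FN2O3-

C10H10FN2O3-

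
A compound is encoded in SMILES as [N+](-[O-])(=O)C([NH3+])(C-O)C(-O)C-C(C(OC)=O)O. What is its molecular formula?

Heavy atoms from the SMILES: 7 C, 2 N, 7 O.
Implicit hydrogens by atom environment:
  3 × O: 1 H each → 3
  3 × O: no H
  2 × C: 2 H each → 4
  2 × C: 1 H each → 2
  2 × C: no H
  1 × C: 3 H
  1 × N (charge +1): 3 H
  1 × N (charge +1): no H
  1 × O (charge -1): no H
  Total hydrogens = 15.
Net charge +1.
Molecular formula: C7H15N2O7+

C7H15N2O7+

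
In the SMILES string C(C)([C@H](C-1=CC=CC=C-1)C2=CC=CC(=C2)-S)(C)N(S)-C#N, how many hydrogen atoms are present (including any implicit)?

18

Hydrogens are implicit in SMILES; fill each atom to its normal valence:
  9 × C (aromatic): 1 H each → 9
  3 × C (aromatic): no H
  2 × C: 3 H each → 6
  2 × C: no H
  2 × N: no H
  2 × S: 1 H each → 2
  1 × C: 1 H
  Total hydrogens = 18.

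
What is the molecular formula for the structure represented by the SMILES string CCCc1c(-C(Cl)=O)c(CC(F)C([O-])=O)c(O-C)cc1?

C14H15ClFO4-

Heavy atoms from the SMILES: 14 C, 1 Cl, 1 F, 4 O.
Implicit hydrogens by atom environment:
  4 × C (aromatic): no H
  3 × C: 2 H each → 6
  3 × O: no H
  2 × C: 3 H each → 6
  2 × C (aromatic): 1 H each → 2
  2 × C: no H
  1 × C: 1 H
  1 × Cl: no H
  1 × F: no H
  1 × O (charge -1): no H
  Total hydrogens = 15.
Net charge -1.
Molecular formula: C14H15ClFO4-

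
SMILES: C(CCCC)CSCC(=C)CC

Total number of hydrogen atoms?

Hydrogens are implicit in SMILES; fill each atom to its normal valence:
  8 × C: 2 H each → 16
  2 × C: 3 H each → 6
  1 × C: no H
  1 × S: no H
  Total hydrogens = 22.

22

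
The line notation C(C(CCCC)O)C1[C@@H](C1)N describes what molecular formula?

Heavy atoms from the SMILES: 9 C, 1 N, 1 O.
Implicit hydrogens by atom environment:
  5 × C: 2 H each → 10
  3 × C: 1 H each → 3
  1 × C: 3 H
  1 × N: 2 H
  1 × O: 1 H
  Total hydrogens = 19.
Molecular formula: C9H19NO

C9H19NO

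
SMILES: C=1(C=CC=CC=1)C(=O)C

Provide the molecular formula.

Heavy atoms from the SMILES: 8 C, 1 O.
Implicit hydrogens by atom environment:
  5 × C (aromatic): 1 H each → 5
  1 × C: 3 H
  1 × C (aromatic): no H
  1 × C: no H
  1 × O: no H
  Total hydrogens = 8.
Molecular formula: C8H8O

C8H8O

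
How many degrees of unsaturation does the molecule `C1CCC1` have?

Molecular formula from the SMILES: C4H8.
DoU = (2C + 2 + N − H − X)/2 = (2·4 + 2 + 0 − 8 − 0)/2 = 2/2 = 1.
(Structurally: 1 ring(s) + 0 π bond(s) = 1.)

1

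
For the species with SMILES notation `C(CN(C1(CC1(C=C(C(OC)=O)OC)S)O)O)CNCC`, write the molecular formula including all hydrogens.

Heavy atoms from the SMILES: 13 C, 2 N, 5 O, 1 S.
Implicit hydrogens by atom environment:
  5 × C: 2 H each → 10
  4 × C: no H
  3 × C: 3 H each → 9
  3 × O: no H
  2 × O: 1 H each → 2
  1 × C: 1 H
  1 × N: 1 H
  1 × N: no H
  1 × S: 1 H
  Total hydrogens = 24.
Molecular formula: C13H24N2O5S

C13H24N2O5S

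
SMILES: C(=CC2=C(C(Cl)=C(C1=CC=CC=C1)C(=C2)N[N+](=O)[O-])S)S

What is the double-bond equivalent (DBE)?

10

Molecular formula from the SMILES: C14H11ClN2O2S2.
DoU = (2C + 2 + N − H − X)/2 = (2·14 + 2 + 2 − 11 − 1)/2 = 20/2 = 10.
(Structurally: 2 ring(s) + 8 π bond(s) = 10.)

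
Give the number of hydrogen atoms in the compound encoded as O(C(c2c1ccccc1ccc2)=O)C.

Hydrogens are implicit in SMILES; fill each atom to its normal valence:
  7 × C (aromatic): 1 H each → 7
  3 × C (aromatic): no H
  2 × O: no H
  1 × C: 3 H
  1 × C: no H
  Total hydrogens = 10.

10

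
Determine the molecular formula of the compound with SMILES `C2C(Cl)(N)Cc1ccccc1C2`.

Heavy atoms from the SMILES: 10 C, 1 Cl, 1 N.
Implicit hydrogens by atom environment:
  4 × C (aromatic): 1 H each → 4
  3 × C: 2 H each → 6
  2 × C (aromatic): no H
  1 × C: no H
  1 × Cl: no H
  1 × N: 2 H
  Total hydrogens = 12.
Molecular formula: C10H12ClN

C10H12ClN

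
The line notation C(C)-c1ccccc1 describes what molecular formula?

Heavy atoms from the SMILES: 8 C.
Implicit hydrogens by atom environment:
  5 × C (aromatic): 1 H each → 5
  1 × C: 3 H
  1 × C: 2 H
  1 × C (aromatic): no H
  Total hydrogens = 10.
Molecular formula: C8H10

C8H10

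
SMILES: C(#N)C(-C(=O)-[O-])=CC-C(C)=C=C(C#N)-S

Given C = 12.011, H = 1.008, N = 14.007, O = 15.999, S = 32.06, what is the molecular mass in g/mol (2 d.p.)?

Molecular formula: C10H7N2O2S-.
M = 10×12.011 + 7×1.008 + 2×14.007 + 2×15.999 + 1×32.06 = 219.24 g/mol.

219.24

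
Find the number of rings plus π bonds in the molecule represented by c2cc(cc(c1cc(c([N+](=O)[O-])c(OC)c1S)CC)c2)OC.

Molecular formula from the SMILES: C16H17NO4S.
DoU = (2C + 2 + N − H − X)/2 = (2·16 + 2 + 1 − 17 − 0)/2 = 18/2 = 9.
(Structurally: 2 ring(s) + 7 π bond(s) = 9.)

9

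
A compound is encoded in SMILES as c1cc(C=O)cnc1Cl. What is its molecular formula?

Heavy atoms from the SMILES: 6 C, 1 Cl, 1 N, 1 O.
Implicit hydrogens by atom environment:
  3 × C (aromatic): 1 H each → 3
  2 × C (aromatic): no H
  1 × C: 1 H
  1 × Cl: no H
  1 × N (aromatic): no H
  1 × O: no H
  Total hydrogens = 4.
Molecular formula: C6H4ClNO

C6H4ClNO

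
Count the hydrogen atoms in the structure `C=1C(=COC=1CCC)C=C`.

Hydrogens are implicit in SMILES; fill each atom to its normal valence:
  3 × C: 2 H each → 6
  2 × C (aromatic): 1 H each → 2
  2 × C (aromatic): no H
  1 × C: 3 H
  1 × C: 1 H
  1 × O (aromatic): no H
  Total hydrogens = 12.

12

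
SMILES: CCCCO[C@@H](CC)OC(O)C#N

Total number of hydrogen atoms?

Hydrogens are implicit in SMILES; fill each atom to its normal valence:
  4 × C: 2 H each → 8
  2 × C: 3 H each → 6
  2 × C: 1 H each → 2
  2 × O: no H
  1 × C: no H
  1 × N: no H
  1 × O: 1 H
  Total hydrogens = 17.

17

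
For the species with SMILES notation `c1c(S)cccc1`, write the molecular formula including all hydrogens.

Heavy atoms from the SMILES: 6 C, 1 S.
Implicit hydrogens by atom environment:
  5 × C (aromatic): 1 H each → 5
  1 × C (aromatic): no H
  1 × S: 1 H
  Total hydrogens = 6.
Molecular formula: C6H6S

C6H6S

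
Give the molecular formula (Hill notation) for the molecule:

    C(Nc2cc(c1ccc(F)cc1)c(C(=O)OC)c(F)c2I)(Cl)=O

Heavy atoms from the SMILES: 15 C, 1 Cl, 2 F, 1 I, 1 N, 3 O.
Implicit hydrogens by atom environment:
  7 × C (aromatic): no H
  5 × C (aromatic): 1 H each → 5
  3 × O: no H
  2 × C: no H
  2 × F: no H
  1 × C: 3 H
  1 × Cl: no H
  1 × I: no H
  1 × N: 1 H
  Total hydrogens = 9.
Molecular formula: C15H9ClF2INO3

C15H9ClF2INO3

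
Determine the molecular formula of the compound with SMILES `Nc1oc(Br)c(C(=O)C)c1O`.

Heavy atoms from the SMILES: 1 Br, 6 C, 1 N, 3 O.
Implicit hydrogens by atom environment:
  4 × C (aromatic): no H
  1 × Br: no H
  1 × C: 3 H
  1 × C: no H
  1 × N: 2 H
  1 × O: 1 H
  1 × O (aromatic): no H
  1 × O: no H
  Total hydrogens = 6.
Molecular formula: C6H6BrNO3

C6H6BrNO3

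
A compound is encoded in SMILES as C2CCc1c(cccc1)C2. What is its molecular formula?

Heavy atoms from the SMILES: 10 C.
Implicit hydrogens by atom environment:
  4 × C: 2 H each → 8
  4 × C (aromatic): 1 H each → 4
  2 × C (aromatic): no H
  Total hydrogens = 12.
Molecular formula: C10H12

C10H12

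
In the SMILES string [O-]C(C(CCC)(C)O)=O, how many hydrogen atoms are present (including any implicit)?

Hydrogens are implicit in SMILES; fill each atom to its normal valence:
  2 × C: 3 H each → 6
  2 × C: 2 H each → 4
  2 × C: no H
  1 × O: 1 H
  1 × O: no H
  1 × O (charge -1): no H
  Total hydrogens = 11.

11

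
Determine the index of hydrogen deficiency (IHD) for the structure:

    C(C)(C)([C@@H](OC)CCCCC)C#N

Molecular formula from the SMILES: C11H21NO.
DoU = (2C + 2 + N − H − X)/2 = (2·11 + 2 + 1 − 21 − 0)/2 = 4/2 = 2.
(Structurally: 0 ring(s) + 2 π bond(s) = 2.)

2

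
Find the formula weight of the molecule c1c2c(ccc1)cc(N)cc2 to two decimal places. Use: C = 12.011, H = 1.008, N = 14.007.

Molecular formula: C10H9N.
M = 10×12.011 + 9×1.008 + 1×14.007 = 143.19 g/mol.

143.19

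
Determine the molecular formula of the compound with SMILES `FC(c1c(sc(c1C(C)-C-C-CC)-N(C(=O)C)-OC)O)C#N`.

C15H21FN2O3S

Heavy atoms from the SMILES: 15 C, 1 F, 2 N, 3 O, 1 S.
Implicit hydrogens by atom environment:
  4 × C: 3 H each → 12
  4 × C (aromatic): no H
  3 × C: 2 H each → 6
  2 × C: 1 H each → 2
  2 × C: no H
  2 × N: no H
  2 × O: no H
  1 × F: no H
  1 × O: 1 H
  1 × S (aromatic): no H
  Total hydrogens = 21.
Molecular formula: C15H21FN2O3S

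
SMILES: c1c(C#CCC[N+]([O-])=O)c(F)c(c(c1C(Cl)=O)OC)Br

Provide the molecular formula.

C12H8BrClFNO4

Heavy atoms from the SMILES: 1 Br, 12 C, 1 Cl, 1 F, 1 N, 4 O.
Implicit hydrogens by atom environment:
  5 × C (aromatic): no H
  3 × C: no H
  3 × O: no H
  2 × C: 2 H each → 4
  1 × Br: no H
  1 × C: 3 H
  1 × C (aromatic): 1 H
  1 × Cl: no H
  1 × F: no H
  1 × N (charge +1): no H
  1 × O (charge -1): no H
  Total hydrogens = 8.
Molecular formula: C12H8BrClFNO4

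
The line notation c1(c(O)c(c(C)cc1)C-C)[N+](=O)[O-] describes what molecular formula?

C9H11NO3

Heavy atoms from the SMILES: 9 C, 1 N, 3 O.
Implicit hydrogens by atom environment:
  4 × C (aromatic): no H
  2 × C: 3 H each → 6
  2 × C (aromatic): 1 H each → 2
  1 × C: 2 H
  1 × N (charge +1): no H
  1 × O: 1 H
  1 × O: no H
  1 × O (charge -1): no H
  Total hydrogens = 11.
Molecular formula: C9H11NO3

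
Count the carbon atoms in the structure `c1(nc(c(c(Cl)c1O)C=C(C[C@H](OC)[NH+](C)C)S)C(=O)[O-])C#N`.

The symbol for carbon appears 14 times in the SMILES. Lowercase c denotes aromatic carbon and counts toward C.

14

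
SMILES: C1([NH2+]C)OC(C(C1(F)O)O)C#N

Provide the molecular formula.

Heavy atoms from the SMILES: 6 C, 1 F, 2 N, 3 O.
Implicit hydrogens by atom environment:
  3 × C: 1 H each → 3
  2 × C: no H
  2 × O: 1 H each → 2
  1 × C: 3 H
  1 × F: no H
  1 × N (charge +1): 2 H
  1 × N: no H
  1 × O: no H
  Total hydrogens = 10.
Net charge +1.
Molecular formula: C6H10FN2O3+

C6H10FN2O3+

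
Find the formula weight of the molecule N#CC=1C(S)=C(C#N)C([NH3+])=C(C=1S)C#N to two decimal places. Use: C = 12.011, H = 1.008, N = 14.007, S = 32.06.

233.29

Molecular formula: C9H5N4S2+.
M = 9×12.011 + 5×1.008 + 4×14.007 + 2×32.06 = 233.29 g/mol.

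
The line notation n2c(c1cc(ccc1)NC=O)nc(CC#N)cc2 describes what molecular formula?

Heavy atoms from the SMILES: 13 C, 4 N, 1 O.
Implicit hydrogens by atom environment:
  6 × C (aromatic): 1 H each → 6
  4 × C (aromatic): no H
  2 × N (aromatic): no H
  1 × C: 2 H
  1 × C: 1 H
  1 × C: no H
  1 × N: 1 H
  1 × N: no H
  1 × O: no H
  Total hydrogens = 10.
Molecular formula: C13H10N4O

C13H10N4O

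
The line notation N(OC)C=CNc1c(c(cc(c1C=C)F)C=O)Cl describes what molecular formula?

Heavy atoms from the SMILES: 12 C, 1 Cl, 1 F, 2 N, 2 O.
Implicit hydrogens by atom environment:
  5 × C (aromatic): no H
  4 × C: 1 H each → 4
  2 × N: 1 H each → 2
  2 × O: no H
  1 × C: 3 H
  1 × C: 2 H
  1 × C (aromatic): 1 H
  1 × Cl: no H
  1 × F: no H
  Total hydrogens = 12.
Molecular formula: C12H12ClFN2O2

C12H12ClFN2O2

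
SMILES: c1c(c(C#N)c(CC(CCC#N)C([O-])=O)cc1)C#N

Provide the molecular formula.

C14H10N3O2-

Heavy atoms from the SMILES: 14 C, 3 N, 2 O.
Implicit hydrogens by atom environment:
  4 × C: no H
  3 × C: 2 H each → 6
  3 × C (aromatic): 1 H each → 3
  3 × C (aromatic): no H
  3 × N: no H
  1 × C: 1 H
  1 × O: no H
  1 × O (charge -1): no H
  Total hydrogens = 10.
Net charge -1.
Molecular formula: C14H10N3O2-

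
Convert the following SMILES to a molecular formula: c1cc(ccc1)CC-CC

Heavy atoms from the SMILES: 10 C.
Implicit hydrogens by atom environment:
  5 × C (aromatic): 1 H each → 5
  3 × C: 2 H each → 6
  1 × C: 3 H
  1 × C (aromatic): no H
  Total hydrogens = 14.
Molecular formula: C10H14

C10H14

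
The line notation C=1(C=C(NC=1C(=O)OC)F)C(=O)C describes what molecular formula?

Heavy atoms from the SMILES: 8 C, 1 F, 1 N, 3 O.
Implicit hydrogens by atom environment:
  3 × C (aromatic): no H
  3 × O: no H
  2 × C: 3 H each → 6
  2 × C: no H
  1 × C (aromatic): 1 H
  1 × F: no H
  1 × N (aromatic): 1 H
  Total hydrogens = 8.
Molecular formula: C8H8FNO3

C8H8FNO3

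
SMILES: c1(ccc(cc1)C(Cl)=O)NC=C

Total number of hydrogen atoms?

Hydrogens are implicit in SMILES; fill each atom to its normal valence:
  4 × C (aromatic): 1 H each → 4
  2 × C (aromatic): no H
  1 × C: 2 H
  1 × C: 1 H
  1 × C: no H
  1 × Cl: no H
  1 × N: 1 H
  1 × O: no H
  Total hydrogens = 8.

8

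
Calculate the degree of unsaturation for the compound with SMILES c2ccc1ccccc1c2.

Molecular formula from the SMILES: C10H8.
DoU = (2C + 2 + N − H − X)/2 = (2·10 + 2 + 0 − 8 − 0)/2 = 14/2 = 7.
(Structurally: 2 ring(s) + 5 π bond(s) = 7.)

7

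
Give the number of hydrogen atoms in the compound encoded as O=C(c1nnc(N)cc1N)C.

Hydrogens are implicit in SMILES; fill each atom to its normal valence:
  3 × C (aromatic): no H
  2 × N: 2 H each → 4
  2 × N (aromatic): no H
  1 × C: 3 H
  1 × C (aromatic): 1 H
  1 × C: no H
  1 × O: no H
  Total hydrogens = 8.

8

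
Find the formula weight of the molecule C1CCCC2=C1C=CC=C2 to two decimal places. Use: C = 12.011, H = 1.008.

132.21

Molecular formula: C10H12.
M = 10×12.011 + 12×1.008 = 132.21 g/mol.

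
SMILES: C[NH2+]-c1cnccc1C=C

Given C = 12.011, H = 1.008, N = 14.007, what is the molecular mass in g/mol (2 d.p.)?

Molecular formula: C8H11N2+.
M = 8×12.011 + 11×1.008 + 2×14.007 = 135.19 g/mol.

135.19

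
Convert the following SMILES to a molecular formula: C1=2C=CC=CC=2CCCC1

Heavy atoms from the SMILES: 10 C.
Implicit hydrogens by atom environment:
  4 × C: 2 H each → 8
  4 × C (aromatic): 1 H each → 4
  2 × C (aromatic): no H
  Total hydrogens = 12.
Molecular formula: C10H12

C10H12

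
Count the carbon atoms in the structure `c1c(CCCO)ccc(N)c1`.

9

The symbol for carbon appears 9 times in the SMILES. Lowercase c denotes aromatic carbon and counts toward C.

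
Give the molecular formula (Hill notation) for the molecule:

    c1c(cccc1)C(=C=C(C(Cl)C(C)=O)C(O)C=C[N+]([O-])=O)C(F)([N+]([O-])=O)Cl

Heavy atoms from the SMILES: 16 C, 2 Cl, 1 F, 2 N, 6 O.
Implicit hydrogens by atom environment:
  5 × C (aromatic): 1 H each → 5
  5 × C: no H
  4 × C: 1 H each → 4
  3 × O: no H
  2 × Cl: no H
  2 × N (charge +1): no H
  2 × O (charge -1): no H
  1 × C: 3 H
  1 × C (aromatic): no H
  1 × F: no H
  1 × O: 1 H
  Total hydrogens = 13.
Molecular formula: C16H13Cl2FN2O6

C16H13Cl2FN2O6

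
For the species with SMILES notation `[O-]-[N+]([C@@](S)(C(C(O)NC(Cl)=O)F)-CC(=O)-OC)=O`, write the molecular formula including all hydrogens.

C7H10ClFN2O6S

Heavy atoms from the SMILES: 7 C, 1 Cl, 1 F, 2 N, 6 O, 1 S.
Implicit hydrogens by atom environment:
  4 × O: no H
  3 × C: no H
  2 × C: 1 H each → 2
  1 × C: 3 H
  1 × C: 2 H
  1 × Cl: no H
  1 × F: no H
  1 × N: 1 H
  1 × N (charge +1): no H
  1 × O: 1 H
  1 × O (charge -1): no H
  1 × S: 1 H
  Total hydrogens = 10.
Molecular formula: C7H10ClFN2O6S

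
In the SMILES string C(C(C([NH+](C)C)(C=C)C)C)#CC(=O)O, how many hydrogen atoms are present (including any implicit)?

18

Hydrogens are implicit in SMILES; fill each atom to its normal valence:
  4 × C: 3 H each → 12
  4 × C: no H
  2 × C: 1 H each → 2
  1 × C: 2 H
  1 × N (charge +1): 1 H
  1 × O: 1 H
  1 × O: no H
  Total hydrogens = 18.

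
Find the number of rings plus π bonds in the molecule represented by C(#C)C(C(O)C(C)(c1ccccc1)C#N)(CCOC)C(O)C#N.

10

Molecular formula from the SMILES: C18H20N2O3.
DoU = (2C + 2 + N − H − X)/2 = (2·18 + 2 + 2 − 20 − 0)/2 = 20/2 = 10.
(Structurally: 1 ring(s) + 9 π bond(s) = 10.)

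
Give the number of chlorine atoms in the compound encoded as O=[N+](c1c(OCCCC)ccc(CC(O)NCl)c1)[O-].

The symbol for chlorine appears 1 time in the SMILES.

1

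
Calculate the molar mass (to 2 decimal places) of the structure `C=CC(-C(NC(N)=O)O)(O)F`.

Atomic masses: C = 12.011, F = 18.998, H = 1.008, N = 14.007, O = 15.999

Molecular formula: C5H9FN2O3.
M = 5×12.011 + 1×18.998 + 9×1.008 + 2×14.007 + 3×15.999 = 164.14 g/mol.

164.14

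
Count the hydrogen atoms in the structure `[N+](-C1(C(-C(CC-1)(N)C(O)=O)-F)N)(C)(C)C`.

19

Hydrogens are implicit in SMILES; fill each atom to its normal valence:
  3 × C: 3 H each → 9
  3 × C: no H
  2 × C: 2 H each → 4
  2 × N: 2 H each → 4
  1 × C: 1 H
  1 × F: no H
  1 × N (charge +1): no H
  1 × O: 1 H
  1 × O: no H
  Total hydrogens = 19.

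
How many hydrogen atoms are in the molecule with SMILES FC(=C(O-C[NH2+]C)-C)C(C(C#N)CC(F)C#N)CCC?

22

Hydrogens are implicit in SMILES; fill each atom to its normal valence:
  4 × C: 2 H each → 8
  4 × C: no H
  3 × C: 3 H each → 9
  3 × C: 1 H each → 3
  2 × F: no H
  2 × N: no H
  1 × N (charge +1): 2 H
  1 × O: no H
  Total hydrogens = 22.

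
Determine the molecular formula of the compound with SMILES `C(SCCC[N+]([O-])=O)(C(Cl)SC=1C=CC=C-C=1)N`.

C11H15ClN2O2S2

Heavy atoms from the SMILES: 11 C, 1 Cl, 2 N, 2 O, 2 S.
Implicit hydrogens by atom environment:
  5 × C (aromatic): 1 H each → 5
  3 × C: 2 H each → 6
  2 × C: 1 H each → 2
  2 × S: no H
  1 × C (aromatic): no H
  1 × Cl: no H
  1 × N: 2 H
  1 × N (charge +1): no H
  1 × O: no H
  1 × O (charge -1): no H
  Total hydrogens = 15.
Molecular formula: C11H15ClN2O2S2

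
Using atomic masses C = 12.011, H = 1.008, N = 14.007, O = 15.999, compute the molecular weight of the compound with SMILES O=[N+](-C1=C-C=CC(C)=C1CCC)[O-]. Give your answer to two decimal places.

179.22

Molecular formula: C10H13NO2.
M = 10×12.011 + 13×1.008 + 1×14.007 + 2×15.999 = 179.22 g/mol.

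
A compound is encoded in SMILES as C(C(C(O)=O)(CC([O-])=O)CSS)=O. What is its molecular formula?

Heavy atoms from the SMILES: 6 C, 5 O, 2 S.
Implicit hydrogens by atom environment:
  3 × C: no H
  3 × O: no H
  2 × C: 2 H each → 4
  1 × C: 1 H
  1 × O: 1 H
  1 × O (charge -1): no H
  1 × S: 1 H
  1 × S: no H
  Total hydrogens = 7.
Net charge -1.
Molecular formula: C6H7O5S2-

C6H7O5S2-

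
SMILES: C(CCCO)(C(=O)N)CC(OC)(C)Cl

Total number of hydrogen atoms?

Hydrogens are implicit in SMILES; fill each atom to its normal valence:
  4 × C: 2 H each → 8
  2 × C: 3 H each → 6
  2 × C: no H
  2 × O: no H
  1 × C: 1 H
  1 × Cl: no H
  1 × N: 2 H
  1 × O: 1 H
  Total hydrogens = 18.

18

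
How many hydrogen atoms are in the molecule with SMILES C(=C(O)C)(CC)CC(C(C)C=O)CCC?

Hydrogens are implicit in SMILES; fill each atom to its normal valence:
  4 × C: 3 H each → 12
  4 × C: 2 H each → 8
  3 × C: 1 H each → 3
  2 × C: no H
  1 × O: 1 H
  1 × O: no H
  Total hydrogens = 24.

24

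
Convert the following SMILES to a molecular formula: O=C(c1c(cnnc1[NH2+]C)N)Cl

Heavy atoms from the SMILES: 6 C, 1 Cl, 4 N, 1 O.
Implicit hydrogens by atom environment:
  3 × C (aromatic): no H
  2 × N (aromatic): no H
  1 × C: 3 H
  1 × C (aromatic): 1 H
  1 × C: no H
  1 × Cl: no H
  1 × N (charge +1): 2 H
  1 × N: 2 H
  1 × O: no H
  Total hydrogens = 8.
Net charge +1.
Molecular formula: C6H8ClN4O+

C6H8ClN4O+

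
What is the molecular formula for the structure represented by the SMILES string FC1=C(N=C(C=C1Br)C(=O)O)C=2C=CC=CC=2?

Heavy atoms from the SMILES: 1 Br, 12 C, 1 F, 1 N, 2 O.
Implicit hydrogens by atom environment:
  6 × C (aromatic): 1 H each → 6
  5 × C (aromatic): no H
  1 × Br: no H
  1 × C: no H
  1 × F: no H
  1 × N (aromatic): no H
  1 × O: 1 H
  1 × O: no H
  Total hydrogens = 7.
Molecular formula: C12H7BrFNO2

C12H7BrFNO2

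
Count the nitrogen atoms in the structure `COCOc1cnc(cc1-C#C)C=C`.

1

The symbol for nitrogen appears 1 time in the SMILES.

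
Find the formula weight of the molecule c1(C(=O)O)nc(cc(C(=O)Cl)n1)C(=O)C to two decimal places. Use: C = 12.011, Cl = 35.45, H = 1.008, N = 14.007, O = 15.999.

228.59

Molecular formula: C8H5ClN2O4.
M = 8×12.011 + 1×35.45 + 5×1.008 + 2×14.007 + 4×15.999 = 228.59 g/mol.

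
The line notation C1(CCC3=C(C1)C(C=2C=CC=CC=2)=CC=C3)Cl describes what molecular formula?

C16H15Cl

Heavy atoms from the SMILES: 16 C, 1 Cl.
Implicit hydrogens by atom environment:
  8 × C (aromatic): 1 H each → 8
  4 × C (aromatic): no H
  3 × C: 2 H each → 6
  1 × C: 1 H
  1 × Cl: no H
  Total hydrogens = 15.
Molecular formula: C16H15Cl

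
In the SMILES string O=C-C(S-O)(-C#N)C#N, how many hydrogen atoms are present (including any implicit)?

Hydrogens are implicit in SMILES; fill each atom to its normal valence:
  3 × C: no H
  2 × N: no H
  1 × C: 1 H
  1 × O: 1 H
  1 × O: no H
  1 × S: no H
  Total hydrogens = 2.

2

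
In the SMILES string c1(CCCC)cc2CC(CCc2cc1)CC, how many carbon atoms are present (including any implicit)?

The symbol for carbon appears 16 times in the SMILES. Lowercase c denotes aromatic carbon and counts toward C.

16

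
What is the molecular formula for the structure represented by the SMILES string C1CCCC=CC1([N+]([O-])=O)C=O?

Heavy atoms from the SMILES: 8 C, 1 N, 3 O.
Implicit hydrogens by atom environment:
  4 × C: 2 H each → 8
  3 × C: 1 H each → 3
  2 × O: no H
  1 × C: no H
  1 × N (charge +1): no H
  1 × O (charge -1): no H
  Total hydrogens = 11.
Molecular formula: C8H11NO3

C8H11NO3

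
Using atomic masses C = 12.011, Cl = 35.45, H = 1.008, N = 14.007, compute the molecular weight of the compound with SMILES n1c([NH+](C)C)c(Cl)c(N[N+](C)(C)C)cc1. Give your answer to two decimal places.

230.74

Molecular formula: [C10H19ClN4]2+.
M = 10×12.011 + 1×35.45 + 19×1.008 + 4×14.007 = 230.74 g/mol.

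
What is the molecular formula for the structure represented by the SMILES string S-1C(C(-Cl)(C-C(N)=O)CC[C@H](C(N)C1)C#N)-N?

Heavy atoms from the SMILES: 10 C, 1 Cl, 4 N, 1 O, 1 S.
Implicit hydrogens by atom environment:
  4 × C: 2 H each → 8
  3 × C: 1 H each → 3
  3 × C: no H
  3 × N: 2 H each → 6
  1 × Cl: no H
  1 × N: no H
  1 × O: no H
  1 × S: no H
  Total hydrogens = 17.
Molecular formula: C10H17ClN4OS

C10H17ClN4OS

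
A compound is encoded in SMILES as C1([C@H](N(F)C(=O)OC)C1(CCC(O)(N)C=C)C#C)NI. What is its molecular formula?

C12H17FIN3O3

Heavy atoms from the SMILES: 12 C, 1 F, 1 I, 3 N, 3 O.
Implicit hydrogens by atom environment:
  4 × C: 1 H each → 4
  4 × C: no H
  3 × C: 2 H each → 6
  2 × O: no H
  1 × C: 3 H
  1 × F: no H
  1 × I: no H
  1 × N: 2 H
  1 × N: 1 H
  1 × N: no H
  1 × O: 1 H
  Total hydrogens = 17.
Molecular formula: C12H17FIN3O3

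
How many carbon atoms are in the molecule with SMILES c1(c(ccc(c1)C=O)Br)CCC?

The symbol for carbon appears 10 times in the SMILES. Lowercase c denotes aromatic carbon and counts toward C.

10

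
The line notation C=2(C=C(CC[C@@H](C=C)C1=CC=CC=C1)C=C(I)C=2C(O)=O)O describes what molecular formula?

Heavy atoms from the SMILES: 18 C, 1 I, 3 O.
Implicit hydrogens by atom environment:
  7 × C (aromatic): 1 H each → 7
  5 × C (aromatic): no H
  3 × C: 2 H each → 6
  2 × C: 1 H each → 2
  2 × O: 1 H each → 2
  1 × C: no H
  1 × I: no H
  1 × O: no H
  Total hydrogens = 17.
Molecular formula: C18H17IO3

C18H17IO3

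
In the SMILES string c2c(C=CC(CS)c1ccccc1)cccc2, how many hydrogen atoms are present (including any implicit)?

Hydrogens are implicit in SMILES; fill each atom to its normal valence:
  10 × C (aromatic): 1 H each → 10
  3 × C: 1 H each → 3
  2 × C (aromatic): no H
  1 × C: 2 H
  1 × S: 1 H
  Total hydrogens = 16.

16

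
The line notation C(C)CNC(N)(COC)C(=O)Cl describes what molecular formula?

C7H15ClN2O2

Heavy atoms from the SMILES: 7 C, 1 Cl, 2 N, 2 O.
Implicit hydrogens by atom environment:
  3 × C: 2 H each → 6
  2 × C: 3 H each → 6
  2 × C: no H
  2 × O: no H
  1 × Cl: no H
  1 × N: 2 H
  1 × N: 1 H
  Total hydrogens = 15.
Molecular formula: C7H15ClN2O2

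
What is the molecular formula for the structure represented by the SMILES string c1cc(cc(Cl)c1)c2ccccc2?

Heavy atoms from the SMILES: 12 C, 1 Cl.
Implicit hydrogens by atom environment:
  9 × C (aromatic): 1 H each → 9
  3 × C (aromatic): no H
  1 × Cl: no H
  Total hydrogens = 9.
Molecular formula: C12H9Cl

C12H9Cl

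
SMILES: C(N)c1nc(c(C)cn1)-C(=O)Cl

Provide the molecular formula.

Heavy atoms from the SMILES: 7 C, 1 Cl, 3 N, 1 O.
Implicit hydrogens by atom environment:
  3 × C (aromatic): no H
  2 × N (aromatic): no H
  1 × C: 3 H
  1 × C: 2 H
  1 × C (aromatic): 1 H
  1 × C: no H
  1 × Cl: no H
  1 × N: 2 H
  1 × O: no H
  Total hydrogens = 8.
Molecular formula: C7H8ClN3O

C7H8ClN3O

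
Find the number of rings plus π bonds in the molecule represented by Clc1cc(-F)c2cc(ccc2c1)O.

7

Molecular formula from the SMILES: C10H6ClFO.
DoU = (2C + 2 + N − H − X)/2 = (2·10 + 2 + 0 − 6 − 2)/2 = 14/2 = 7.
(Structurally: 2 ring(s) + 5 π bond(s) = 7.)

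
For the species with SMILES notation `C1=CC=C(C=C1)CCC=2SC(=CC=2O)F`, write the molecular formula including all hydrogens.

Heavy atoms from the SMILES: 12 C, 1 F, 1 O, 1 S.
Implicit hydrogens by atom environment:
  6 × C (aromatic): 1 H each → 6
  4 × C (aromatic): no H
  2 × C: 2 H each → 4
  1 × F: no H
  1 × O: 1 H
  1 × S (aromatic): no H
  Total hydrogens = 11.
Molecular formula: C12H11FOS

C12H11FOS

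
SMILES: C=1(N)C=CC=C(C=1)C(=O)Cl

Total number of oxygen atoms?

The symbol for oxygen appears 1 time in the SMILES.

1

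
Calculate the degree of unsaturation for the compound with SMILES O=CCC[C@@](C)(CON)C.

Molecular formula from the SMILES: C7H15NO2.
DoU = (2C + 2 + N − H − X)/2 = (2·7 + 2 + 1 − 15 − 0)/2 = 2/2 = 1.
(Structurally: 0 ring(s) + 1 π bond(s) = 1.)

1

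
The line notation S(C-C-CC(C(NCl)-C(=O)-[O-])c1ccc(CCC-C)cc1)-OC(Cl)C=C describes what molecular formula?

C19H26Cl2NO3S-

Heavy atoms from the SMILES: 19 C, 2 Cl, 1 N, 3 O, 1 S.
Implicit hydrogens by atom environment:
  7 × C: 2 H each → 14
  4 × C: 1 H each → 4
  4 × C (aromatic): 1 H each → 4
  2 × C (aromatic): no H
  2 × Cl: no H
  2 × O: no H
  1 × C: 3 H
  1 × C: no H
  1 × N: 1 H
  1 × O (charge -1): no H
  1 × S: no H
  Total hydrogens = 26.
Net charge -1.
Molecular formula: C19H26Cl2NO3S-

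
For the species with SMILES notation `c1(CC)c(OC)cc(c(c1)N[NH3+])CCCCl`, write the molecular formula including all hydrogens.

C12H20ClN2O+

Heavy atoms from the SMILES: 12 C, 1 Cl, 2 N, 1 O.
Implicit hydrogens by atom environment:
  4 × C: 2 H each → 8
  4 × C (aromatic): no H
  2 × C: 3 H each → 6
  2 × C (aromatic): 1 H each → 2
  1 × Cl: no H
  1 × N (charge +1): 3 H
  1 × N: 1 H
  1 × O: no H
  Total hydrogens = 20.
Net charge +1.
Molecular formula: C12H20ClN2O+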